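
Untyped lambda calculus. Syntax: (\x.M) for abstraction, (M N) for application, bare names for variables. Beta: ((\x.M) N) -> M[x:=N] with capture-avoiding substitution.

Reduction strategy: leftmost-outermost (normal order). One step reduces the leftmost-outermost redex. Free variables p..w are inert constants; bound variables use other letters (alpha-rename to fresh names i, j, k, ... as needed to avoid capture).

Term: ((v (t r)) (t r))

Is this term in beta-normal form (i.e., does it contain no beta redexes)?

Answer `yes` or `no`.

Answer: yes

Derivation:
Term: ((v (t r)) (t r))
No beta redexes found.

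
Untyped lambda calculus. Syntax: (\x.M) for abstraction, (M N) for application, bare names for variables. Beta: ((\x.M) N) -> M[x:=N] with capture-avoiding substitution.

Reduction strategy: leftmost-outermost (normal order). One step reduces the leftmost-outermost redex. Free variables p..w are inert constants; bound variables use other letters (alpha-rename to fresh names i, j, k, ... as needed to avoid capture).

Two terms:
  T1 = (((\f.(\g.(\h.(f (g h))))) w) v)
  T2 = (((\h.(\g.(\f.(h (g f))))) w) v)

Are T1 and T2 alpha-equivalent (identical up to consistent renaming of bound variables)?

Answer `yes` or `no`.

Answer: yes

Derivation:
Term 1: (((\f.(\g.(\h.(f (g h))))) w) v)
Term 2: (((\h.(\g.(\f.(h (g f))))) w) v)
Alpha-equivalence: compare structure up to binder renaming.
Result: True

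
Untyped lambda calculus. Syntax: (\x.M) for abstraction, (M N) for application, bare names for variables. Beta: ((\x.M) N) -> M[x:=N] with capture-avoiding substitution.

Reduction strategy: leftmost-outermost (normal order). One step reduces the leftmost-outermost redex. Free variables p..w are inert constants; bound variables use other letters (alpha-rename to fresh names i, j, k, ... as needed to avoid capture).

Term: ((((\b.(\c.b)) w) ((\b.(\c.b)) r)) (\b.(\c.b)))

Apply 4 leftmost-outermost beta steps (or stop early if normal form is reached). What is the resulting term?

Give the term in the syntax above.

Answer: (w (\b.(\c.b)))

Derivation:
Step 0: ((((\b.(\c.b)) w) ((\b.(\c.b)) r)) (\b.(\c.b)))
Step 1: (((\c.w) ((\b.(\c.b)) r)) (\b.(\c.b)))
Step 2: (w (\b.(\c.b)))
Step 3: (normal form reached)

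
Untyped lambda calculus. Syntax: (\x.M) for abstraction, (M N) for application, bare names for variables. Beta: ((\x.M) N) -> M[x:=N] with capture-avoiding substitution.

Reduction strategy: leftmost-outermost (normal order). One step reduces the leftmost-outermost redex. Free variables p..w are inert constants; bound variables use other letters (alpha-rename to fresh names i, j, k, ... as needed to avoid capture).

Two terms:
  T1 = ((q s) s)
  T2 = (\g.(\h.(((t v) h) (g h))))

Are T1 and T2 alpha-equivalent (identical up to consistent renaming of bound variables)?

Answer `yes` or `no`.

Term 1: ((q s) s)
Term 2: (\g.(\h.(((t v) h) (g h))))
Alpha-equivalence: compare structure up to binder renaming.
Result: False

Answer: no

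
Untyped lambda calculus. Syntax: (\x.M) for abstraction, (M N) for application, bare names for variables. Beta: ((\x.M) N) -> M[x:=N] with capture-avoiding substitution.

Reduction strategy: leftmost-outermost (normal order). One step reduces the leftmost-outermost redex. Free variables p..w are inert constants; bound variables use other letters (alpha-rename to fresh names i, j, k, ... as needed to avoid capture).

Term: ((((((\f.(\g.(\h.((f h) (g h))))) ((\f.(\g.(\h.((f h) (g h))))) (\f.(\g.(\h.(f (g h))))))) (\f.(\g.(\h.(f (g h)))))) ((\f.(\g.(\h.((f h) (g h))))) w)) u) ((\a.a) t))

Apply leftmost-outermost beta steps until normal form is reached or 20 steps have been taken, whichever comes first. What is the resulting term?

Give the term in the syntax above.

Step 0: ((((((\f.(\g.(\h.((f h) (g h))))) ((\f.(\g.(\h.((f h) (g h))))) (\f.(\g.(\h.(f (g h))))))) (\f.(\g.(\h.(f (g h)))))) ((\f.(\g.(\h.((f h) (g h))))) w)) u) ((\a.a) t))
Step 1: (((((\g.(\h.((((\f.(\g.(\h.((f h) (g h))))) (\f.(\g.(\h.(f (g h)))))) h) (g h)))) (\f.(\g.(\h.(f (g h)))))) ((\f.(\g.(\h.((f h) (g h))))) w)) u) ((\a.a) t))
Step 2: ((((\h.((((\f.(\g.(\h.((f h) (g h))))) (\f.(\g.(\h.(f (g h)))))) h) ((\f.(\g.(\h.(f (g h))))) h))) ((\f.(\g.(\h.((f h) (g h))))) w)) u) ((\a.a) t))
Step 3: ((((((\f.(\g.(\h.((f h) (g h))))) (\f.(\g.(\h.(f (g h)))))) ((\f.(\g.(\h.((f h) (g h))))) w)) ((\f.(\g.(\h.(f (g h))))) ((\f.(\g.(\h.((f h) (g h))))) w))) u) ((\a.a) t))
Step 4: (((((\g.(\h.(((\f.(\g.(\h.(f (g h))))) h) (g h)))) ((\f.(\g.(\h.((f h) (g h))))) w)) ((\f.(\g.(\h.(f (g h))))) ((\f.(\g.(\h.((f h) (g h))))) w))) u) ((\a.a) t))
Step 5: ((((\h.(((\f.(\g.(\h.(f (g h))))) h) (((\f.(\g.(\h.((f h) (g h))))) w) h))) ((\f.(\g.(\h.(f (g h))))) ((\f.(\g.(\h.((f h) (g h))))) w))) u) ((\a.a) t))
Step 6: (((((\f.(\g.(\h.(f (g h))))) ((\f.(\g.(\h.(f (g h))))) ((\f.(\g.(\h.((f h) (g h))))) w))) (((\f.(\g.(\h.((f h) (g h))))) w) ((\f.(\g.(\h.(f (g h))))) ((\f.(\g.(\h.((f h) (g h))))) w)))) u) ((\a.a) t))
Step 7: ((((\g.(\h.(((\f.(\g.(\h.(f (g h))))) ((\f.(\g.(\h.((f h) (g h))))) w)) (g h)))) (((\f.(\g.(\h.((f h) (g h))))) w) ((\f.(\g.(\h.(f (g h))))) ((\f.(\g.(\h.((f h) (g h))))) w)))) u) ((\a.a) t))
Step 8: (((\h.(((\f.(\g.(\h.(f (g h))))) ((\f.(\g.(\h.((f h) (g h))))) w)) ((((\f.(\g.(\h.((f h) (g h))))) w) ((\f.(\g.(\h.(f (g h))))) ((\f.(\g.(\h.((f h) (g h))))) w))) h))) u) ((\a.a) t))
Step 9: ((((\f.(\g.(\h.(f (g h))))) ((\f.(\g.(\h.((f h) (g h))))) w)) ((((\f.(\g.(\h.((f h) (g h))))) w) ((\f.(\g.(\h.(f (g h))))) ((\f.(\g.(\h.((f h) (g h))))) w))) u)) ((\a.a) t))
Step 10: (((\g.(\h.(((\f.(\g.(\h.((f h) (g h))))) w) (g h)))) ((((\f.(\g.(\h.((f h) (g h))))) w) ((\f.(\g.(\h.(f (g h))))) ((\f.(\g.(\h.((f h) (g h))))) w))) u)) ((\a.a) t))
Step 11: ((\h.(((\f.(\g.(\h.((f h) (g h))))) w) (((((\f.(\g.(\h.((f h) (g h))))) w) ((\f.(\g.(\h.(f (g h))))) ((\f.(\g.(\h.((f h) (g h))))) w))) u) h))) ((\a.a) t))
Step 12: (((\f.(\g.(\h.((f h) (g h))))) w) (((((\f.(\g.(\h.((f h) (g h))))) w) ((\f.(\g.(\h.(f (g h))))) ((\f.(\g.(\h.((f h) (g h))))) w))) u) ((\a.a) t)))
Step 13: ((\g.(\h.((w h) (g h)))) (((((\f.(\g.(\h.((f h) (g h))))) w) ((\f.(\g.(\h.(f (g h))))) ((\f.(\g.(\h.((f h) (g h))))) w))) u) ((\a.a) t)))
Step 14: (\h.((w h) ((((((\f.(\g.(\h.((f h) (g h))))) w) ((\f.(\g.(\h.(f (g h))))) ((\f.(\g.(\h.((f h) (g h))))) w))) u) ((\a.a) t)) h)))
Step 15: (\h.((w h) (((((\g.(\h.((w h) (g h)))) ((\f.(\g.(\h.(f (g h))))) ((\f.(\g.(\h.((f h) (g h))))) w))) u) ((\a.a) t)) h)))
Step 16: (\h.((w h) ((((\h.((w h) (((\f.(\g.(\h.(f (g h))))) ((\f.(\g.(\h.((f h) (g h))))) w)) h))) u) ((\a.a) t)) h)))
Step 17: (\h.((w h) ((((w u) (((\f.(\g.(\h.(f (g h))))) ((\f.(\g.(\h.((f h) (g h))))) w)) u)) ((\a.a) t)) h)))
Step 18: (\h.((w h) ((((w u) ((\g.(\h.(((\f.(\g.(\h.((f h) (g h))))) w) (g h)))) u)) ((\a.a) t)) h)))
Step 19: (\h.((w h) ((((w u) (\h.(((\f.(\g.(\h.((f h) (g h))))) w) (u h)))) ((\a.a) t)) h)))
Step 20: (\h.((w h) ((((w u) (\h.((\g.(\h.((w h) (g h)))) (u h)))) ((\a.a) t)) h)))

Answer: (\h.((w h) ((((w u) (\h.((\g.(\h.((w h) (g h)))) (u h)))) ((\a.a) t)) h)))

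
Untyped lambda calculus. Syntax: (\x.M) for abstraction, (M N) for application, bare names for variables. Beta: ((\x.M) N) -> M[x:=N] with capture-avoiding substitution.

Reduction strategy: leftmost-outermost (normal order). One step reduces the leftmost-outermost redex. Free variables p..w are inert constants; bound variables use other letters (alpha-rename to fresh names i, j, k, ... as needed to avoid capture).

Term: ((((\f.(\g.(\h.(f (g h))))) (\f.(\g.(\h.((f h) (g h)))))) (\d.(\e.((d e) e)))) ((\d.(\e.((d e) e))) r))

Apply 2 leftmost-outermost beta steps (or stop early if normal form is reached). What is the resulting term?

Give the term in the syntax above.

Answer: ((\h.((\f.(\g.(\h.((f h) (g h))))) ((\d.(\e.((d e) e))) h))) ((\d.(\e.((d e) e))) r))

Derivation:
Step 0: ((((\f.(\g.(\h.(f (g h))))) (\f.(\g.(\h.((f h) (g h)))))) (\d.(\e.((d e) e)))) ((\d.(\e.((d e) e))) r))
Step 1: (((\g.(\h.((\f.(\g.(\h.((f h) (g h))))) (g h)))) (\d.(\e.((d e) e)))) ((\d.(\e.((d e) e))) r))
Step 2: ((\h.((\f.(\g.(\h.((f h) (g h))))) ((\d.(\e.((d e) e))) h))) ((\d.(\e.((d e) e))) r))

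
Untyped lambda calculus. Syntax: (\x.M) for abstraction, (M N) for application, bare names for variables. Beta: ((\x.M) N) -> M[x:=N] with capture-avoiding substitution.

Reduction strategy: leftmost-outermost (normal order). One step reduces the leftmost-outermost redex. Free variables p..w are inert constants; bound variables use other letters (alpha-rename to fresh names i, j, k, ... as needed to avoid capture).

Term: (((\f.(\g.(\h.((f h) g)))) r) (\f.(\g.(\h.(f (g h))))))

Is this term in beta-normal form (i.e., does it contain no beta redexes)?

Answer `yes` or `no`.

Answer: no

Derivation:
Term: (((\f.(\g.(\h.((f h) g)))) r) (\f.(\g.(\h.(f (g h))))))
Found 1 beta redex(es).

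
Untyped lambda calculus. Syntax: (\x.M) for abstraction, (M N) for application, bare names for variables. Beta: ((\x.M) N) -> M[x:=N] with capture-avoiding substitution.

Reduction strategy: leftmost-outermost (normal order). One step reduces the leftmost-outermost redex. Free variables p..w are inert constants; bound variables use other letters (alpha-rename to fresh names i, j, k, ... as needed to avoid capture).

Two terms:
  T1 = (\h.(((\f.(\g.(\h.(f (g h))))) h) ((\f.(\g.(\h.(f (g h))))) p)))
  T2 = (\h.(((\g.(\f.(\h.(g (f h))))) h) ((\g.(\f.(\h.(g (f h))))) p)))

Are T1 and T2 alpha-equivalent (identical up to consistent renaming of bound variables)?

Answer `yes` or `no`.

Answer: yes

Derivation:
Term 1: (\h.(((\f.(\g.(\h.(f (g h))))) h) ((\f.(\g.(\h.(f (g h))))) p)))
Term 2: (\h.(((\g.(\f.(\h.(g (f h))))) h) ((\g.(\f.(\h.(g (f h))))) p)))
Alpha-equivalence: compare structure up to binder renaming.
Result: True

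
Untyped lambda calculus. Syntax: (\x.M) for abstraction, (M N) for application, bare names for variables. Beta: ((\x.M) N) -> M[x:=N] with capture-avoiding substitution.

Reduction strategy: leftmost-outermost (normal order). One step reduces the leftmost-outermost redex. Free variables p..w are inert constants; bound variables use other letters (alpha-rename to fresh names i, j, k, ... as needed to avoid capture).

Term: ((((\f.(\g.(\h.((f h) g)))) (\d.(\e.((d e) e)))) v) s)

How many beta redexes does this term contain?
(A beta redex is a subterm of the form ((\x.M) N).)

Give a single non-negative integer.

Term: ((((\f.(\g.(\h.((f h) g)))) (\d.(\e.((d e) e)))) v) s)
  Redex: ((\f.(\g.(\h.((f h) g)))) (\d.(\e.((d e) e))))
Total redexes: 1

Answer: 1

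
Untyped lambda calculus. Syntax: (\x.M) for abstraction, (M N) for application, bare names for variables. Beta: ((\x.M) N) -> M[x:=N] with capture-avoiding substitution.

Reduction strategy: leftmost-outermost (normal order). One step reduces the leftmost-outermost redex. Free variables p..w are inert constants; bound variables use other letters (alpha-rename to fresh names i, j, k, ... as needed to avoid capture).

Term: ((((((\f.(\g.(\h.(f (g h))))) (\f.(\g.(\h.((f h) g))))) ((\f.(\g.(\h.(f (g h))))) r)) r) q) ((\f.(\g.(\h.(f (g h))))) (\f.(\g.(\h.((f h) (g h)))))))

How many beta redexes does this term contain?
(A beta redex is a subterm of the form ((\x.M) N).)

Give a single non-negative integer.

Answer: 3

Derivation:
Term: ((((((\f.(\g.(\h.(f (g h))))) (\f.(\g.(\h.((f h) g))))) ((\f.(\g.(\h.(f (g h))))) r)) r) q) ((\f.(\g.(\h.(f (g h))))) (\f.(\g.(\h.((f h) (g h)))))))
  Redex: ((\f.(\g.(\h.(f (g h))))) (\f.(\g.(\h.((f h) g)))))
  Redex: ((\f.(\g.(\h.(f (g h))))) r)
  Redex: ((\f.(\g.(\h.(f (g h))))) (\f.(\g.(\h.((f h) (g h))))))
Total redexes: 3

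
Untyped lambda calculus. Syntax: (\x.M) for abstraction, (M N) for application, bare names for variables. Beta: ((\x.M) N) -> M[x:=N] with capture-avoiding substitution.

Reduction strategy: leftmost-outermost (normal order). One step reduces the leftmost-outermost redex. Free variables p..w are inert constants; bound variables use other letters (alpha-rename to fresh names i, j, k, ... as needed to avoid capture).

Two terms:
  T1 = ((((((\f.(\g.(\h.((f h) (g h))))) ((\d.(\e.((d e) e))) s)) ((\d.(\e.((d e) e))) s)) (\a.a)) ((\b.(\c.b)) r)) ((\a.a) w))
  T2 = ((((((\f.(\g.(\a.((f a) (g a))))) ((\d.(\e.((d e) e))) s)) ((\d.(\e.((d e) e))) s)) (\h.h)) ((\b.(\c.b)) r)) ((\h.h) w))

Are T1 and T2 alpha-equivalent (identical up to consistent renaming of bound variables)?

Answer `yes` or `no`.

Term 1: ((((((\f.(\g.(\h.((f h) (g h))))) ((\d.(\e.((d e) e))) s)) ((\d.(\e.((d e) e))) s)) (\a.a)) ((\b.(\c.b)) r)) ((\a.a) w))
Term 2: ((((((\f.(\g.(\a.((f a) (g a))))) ((\d.(\e.((d e) e))) s)) ((\d.(\e.((d e) e))) s)) (\h.h)) ((\b.(\c.b)) r)) ((\h.h) w))
Alpha-equivalence: compare structure up to binder renaming.
Result: True

Answer: yes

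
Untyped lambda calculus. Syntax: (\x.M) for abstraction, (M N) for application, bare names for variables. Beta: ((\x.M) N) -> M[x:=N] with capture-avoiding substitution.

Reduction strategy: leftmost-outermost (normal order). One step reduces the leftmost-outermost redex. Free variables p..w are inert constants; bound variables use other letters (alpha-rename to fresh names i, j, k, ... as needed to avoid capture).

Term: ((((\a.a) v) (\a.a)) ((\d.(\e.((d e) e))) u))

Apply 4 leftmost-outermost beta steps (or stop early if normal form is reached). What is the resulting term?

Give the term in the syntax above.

Step 0: ((((\a.a) v) (\a.a)) ((\d.(\e.((d e) e))) u))
Step 1: ((v (\a.a)) ((\d.(\e.((d e) e))) u))
Step 2: ((v (\a.a)) (\e.((u e) e)))
Step 3: (normal form reached)

Answer: ((v (\a.a)) (\e.((u e) e)))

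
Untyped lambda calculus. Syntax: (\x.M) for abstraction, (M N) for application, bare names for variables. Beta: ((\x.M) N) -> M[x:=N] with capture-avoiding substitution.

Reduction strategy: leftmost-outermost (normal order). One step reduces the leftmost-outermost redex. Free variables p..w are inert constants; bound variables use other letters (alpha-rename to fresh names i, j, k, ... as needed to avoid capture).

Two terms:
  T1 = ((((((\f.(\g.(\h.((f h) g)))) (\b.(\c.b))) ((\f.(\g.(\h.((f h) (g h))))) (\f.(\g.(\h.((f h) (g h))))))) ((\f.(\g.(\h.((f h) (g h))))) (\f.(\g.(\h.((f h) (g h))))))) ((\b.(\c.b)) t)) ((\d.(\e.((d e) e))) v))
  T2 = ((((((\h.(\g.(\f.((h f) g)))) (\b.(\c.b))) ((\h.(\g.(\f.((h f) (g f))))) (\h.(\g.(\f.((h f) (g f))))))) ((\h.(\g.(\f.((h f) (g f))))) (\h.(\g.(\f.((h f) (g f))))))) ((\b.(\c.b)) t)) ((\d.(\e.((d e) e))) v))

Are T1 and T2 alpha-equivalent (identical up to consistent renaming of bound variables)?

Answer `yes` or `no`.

Answer: yes

Derivation:
Term 1: ((((((\f.(\g.(\h.((f h) g)))) (\b.(\c.b))) ((\f.(\g.(\h.((f h) (g h))))) (\f.(\g.(\h.((f h) (g h))))))) ((\f.(\g.(\h.((f h) (g h))))) (\f.(\g.(\h.((f h) (g h))))))) ((\b.(\c.b)) t)) ((\d.(\e.((d e) e))) v))
Term 2: ((((((\h.(\g.(\f.((h f) g)))) (\b.(\c.b))) ((\h.(\g.(\f.((h f) (g f))))) (\h.(\g.(\f.((h f) (g f))))))) ((\h.(\g.(\f.((h f) (g f))))) (\h.(\g.(\f.((h f) (g f))))))) ((\b.(\c.b)) t)) ((\d.(\e.((d e) e))) v))
Alpha-equivalence: compare structure up to binder renaming.
Result: True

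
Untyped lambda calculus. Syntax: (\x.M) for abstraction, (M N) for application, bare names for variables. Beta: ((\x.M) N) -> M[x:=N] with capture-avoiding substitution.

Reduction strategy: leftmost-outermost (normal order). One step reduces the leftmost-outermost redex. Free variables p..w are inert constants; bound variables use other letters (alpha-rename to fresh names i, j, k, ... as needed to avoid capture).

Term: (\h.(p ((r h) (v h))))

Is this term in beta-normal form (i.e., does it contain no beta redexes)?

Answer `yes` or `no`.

Answer: yes

Derivation:
Term: (\h.(p ((r h) (v h))))
No beta redexes found.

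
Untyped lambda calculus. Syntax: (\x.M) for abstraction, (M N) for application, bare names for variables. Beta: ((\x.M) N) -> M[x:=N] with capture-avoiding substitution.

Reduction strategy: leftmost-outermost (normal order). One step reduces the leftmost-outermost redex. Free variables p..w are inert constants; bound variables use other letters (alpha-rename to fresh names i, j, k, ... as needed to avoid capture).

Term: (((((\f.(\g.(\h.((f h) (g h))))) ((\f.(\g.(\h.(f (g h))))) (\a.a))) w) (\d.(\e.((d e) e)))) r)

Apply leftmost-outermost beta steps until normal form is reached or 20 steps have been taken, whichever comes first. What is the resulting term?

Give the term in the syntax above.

Answer: (((w (\d.(\e.((d e) e)))) r) r)

Derivation:
Step 0: (((((\f.(\g.(\h.((f h) (g h))))) ((\f.(\g.(\h.(f (g h))))) (\a.a))) w) (\d.(\e.((d e) e)))) r)
Step 1: ((((\g.(\h.((((\f.(\g.(\h.(f (g h))))) (\a.a)) h) (g h)))) w) (\d.(\e.((d e) e)))) r)
Step 2: (((\h.((((\f.(\g.(\h.(f (g h))))) (\a.a)) h) (w h))) (\d.(\e.((d e) e)))) r)
Step 3: (((((\f.(\g.(\h.(f (g h))))) (\a.a)) (\d.(\e.((d e) e)))) (w (\d.(\e.((d e) e))))) r)
Step 4: ((((\g.(\h.((\a.a) (g h)))) (\d.(\e.((d e) e)))) (w (\d.(\e.((d e) e))))) r)
Step 5: (((\h.((\a.a) ((\d.(\e.((d e) e))) h))) (w (\d.(\e.((d e) e))))) r)
Step 6: (((\a.a) ((\d.(\e.((d e) e))) (w (\d.(\e.((d e) e)))))) r)
Step 7: (((\d.(\e.((d e) e))) (w (\d.(\e.((d e) e))))) r)
Step 8: ((\e.(((w (\d.(\e.((d e) e)))) e) e)) r)
Step 9: (((w (\d.(\e.((d e) e)))) r) r)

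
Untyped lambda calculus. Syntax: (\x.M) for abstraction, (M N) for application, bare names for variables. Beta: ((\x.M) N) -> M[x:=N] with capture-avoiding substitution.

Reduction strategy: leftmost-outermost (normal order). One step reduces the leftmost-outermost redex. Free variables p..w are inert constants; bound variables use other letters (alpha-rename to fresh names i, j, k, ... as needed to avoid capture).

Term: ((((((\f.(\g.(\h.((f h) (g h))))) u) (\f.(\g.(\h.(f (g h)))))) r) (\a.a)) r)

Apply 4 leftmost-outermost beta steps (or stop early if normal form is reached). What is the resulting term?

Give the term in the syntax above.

Answer: ((((u r) (\g.(\h.(r (g h))))) (\a.a)) r)

Derivation:
Step 0: ((((((\f.(\g.(\h.((f h) (g h))))) u) (\f.(\g.(\h.(f (g h)))))) r) (\a.a)) r)
Step 1: (((((\g.(\h.((u h) (g h)))) (\f.(\g.(\h.(f (g h)))))) r) (\a.a)) r)
Step 2: ((((\h.((u h) ((\f.(\g.(\h.(f (g h))))) h))) r) (\a.a)) r)
Step 3: ((((u r) ((\f.(\g.(\h.(f (g h))))) r)) (\a.a)) r)
Step 4: ((((u r) (\g.(\h.(r (g h))))) (\a.a)) r)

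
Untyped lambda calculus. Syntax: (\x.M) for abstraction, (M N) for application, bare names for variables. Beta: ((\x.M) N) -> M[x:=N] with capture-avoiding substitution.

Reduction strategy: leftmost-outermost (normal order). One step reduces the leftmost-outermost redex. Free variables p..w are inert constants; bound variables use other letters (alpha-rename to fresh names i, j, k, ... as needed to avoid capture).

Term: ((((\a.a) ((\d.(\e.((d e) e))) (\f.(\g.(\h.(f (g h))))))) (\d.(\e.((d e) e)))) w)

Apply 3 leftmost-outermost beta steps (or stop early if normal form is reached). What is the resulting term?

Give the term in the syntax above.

Answer: ((((\f.(\g.(\h.(f (g h))))) (\d.(\e.((d e) e)))) (\d.(\e.((d e) e)))) w)

Derivation:
Step 0: ((((\a.a) ((\d.(\e.((d e) e))) (\f.(\g.(\h.(f (g h))))))) (\d.(\e.((d e) e)))) w)
Step 1: ((((\d.(\e.((d e) e))) (\f.(\g.(\h.(f (g h)))))) (\d.(\e.((d e) e)))) w)
Step 2: (((\e.(((\f.(\g.(\h.(f (g h))))) e) e)) (\d.(\e.((d e) e)))) w)
Step 3: ((((\f.(\g.(\h.(f (g h))))) (\d.(\e.((d e) e)))) (\d.(\e.((d e) e)))) w)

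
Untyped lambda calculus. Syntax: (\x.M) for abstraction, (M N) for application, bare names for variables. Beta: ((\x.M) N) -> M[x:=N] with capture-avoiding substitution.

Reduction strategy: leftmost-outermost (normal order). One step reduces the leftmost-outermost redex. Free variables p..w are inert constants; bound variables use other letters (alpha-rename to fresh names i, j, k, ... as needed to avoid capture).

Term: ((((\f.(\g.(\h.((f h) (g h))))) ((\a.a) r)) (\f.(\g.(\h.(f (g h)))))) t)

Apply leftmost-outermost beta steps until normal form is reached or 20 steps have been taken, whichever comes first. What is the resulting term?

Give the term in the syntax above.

Answer: ((r t) (\g.(\h.(t (g h)))))

Derivation:
Step 0: ((((\f.(\g.(\h.((f h) (g h))))) ((\a.a) r)) (\f.(\g.(\h.(f (g h)))))) t)
Step 1: (((\g.(\h.((((\a.a) r) h) (g h)))) (\f.(\g.(\h.(f (g h)))))) t)
Step 2: ((\h.((((\a.a) r) h) ((\f.(\g.(\h.(f (g h))))) h))) t)
Step 3: ((((\a.a) r) t) ((\f.(\g.(\h.(f (g h))))) t))
Step 4: ((r t) ((\f.(\g.(\h.(f (g h))))) t))
Step 5: ((r t) (\g.(\h.(t (g h)))))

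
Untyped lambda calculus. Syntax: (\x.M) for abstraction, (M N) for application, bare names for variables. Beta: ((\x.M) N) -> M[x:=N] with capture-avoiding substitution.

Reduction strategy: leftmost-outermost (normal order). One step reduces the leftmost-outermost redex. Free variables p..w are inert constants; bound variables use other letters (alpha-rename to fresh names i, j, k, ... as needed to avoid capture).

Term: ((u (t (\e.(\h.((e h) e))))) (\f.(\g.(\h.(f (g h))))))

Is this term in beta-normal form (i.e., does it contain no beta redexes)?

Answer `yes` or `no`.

Answer: yes

Derivation:
Term: ((u (t (\e.(\h.((e h) e))))) (\f.(\g.(\h.(f (g h))))))
No beta redexes found.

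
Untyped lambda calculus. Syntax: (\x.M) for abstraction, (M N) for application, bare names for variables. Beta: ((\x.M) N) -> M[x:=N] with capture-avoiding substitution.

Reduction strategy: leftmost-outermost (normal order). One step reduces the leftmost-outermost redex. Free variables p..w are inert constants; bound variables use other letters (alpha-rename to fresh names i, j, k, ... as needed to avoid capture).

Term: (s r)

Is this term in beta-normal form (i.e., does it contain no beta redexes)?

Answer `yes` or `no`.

Answer: yes

Derivation:
Term: (s r)
No beta redexes found.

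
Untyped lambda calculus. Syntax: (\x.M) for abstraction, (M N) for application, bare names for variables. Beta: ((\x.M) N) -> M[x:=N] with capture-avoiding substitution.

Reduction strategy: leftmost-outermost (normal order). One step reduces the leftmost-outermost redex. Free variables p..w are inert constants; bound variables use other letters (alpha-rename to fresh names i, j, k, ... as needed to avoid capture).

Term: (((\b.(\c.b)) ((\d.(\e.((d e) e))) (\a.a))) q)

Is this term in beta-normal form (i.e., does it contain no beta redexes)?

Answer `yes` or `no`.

Term: (((\b.(\c.b)) ((\d.(\e.((d e) e))) (\a.a))) q)
Found 2 beta redex(es).

Answer: no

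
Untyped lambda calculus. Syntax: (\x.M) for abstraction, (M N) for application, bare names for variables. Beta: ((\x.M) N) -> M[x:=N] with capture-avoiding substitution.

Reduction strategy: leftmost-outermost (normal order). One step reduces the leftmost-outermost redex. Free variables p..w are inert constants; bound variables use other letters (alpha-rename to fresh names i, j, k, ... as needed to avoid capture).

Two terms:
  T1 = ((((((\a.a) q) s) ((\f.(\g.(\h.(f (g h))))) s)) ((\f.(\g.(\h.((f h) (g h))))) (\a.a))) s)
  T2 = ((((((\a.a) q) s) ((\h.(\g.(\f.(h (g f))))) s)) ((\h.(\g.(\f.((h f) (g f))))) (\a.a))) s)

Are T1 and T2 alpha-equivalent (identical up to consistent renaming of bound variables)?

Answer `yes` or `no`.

Answer: yes

Derivation:
Term 1: ((((((\a.a) q) s) ((\f.(\g.(\h.(f (g h))))) s)) ((\f.(\g.(\h.((f h) (g h))))) (\a.a))) s)
Term 2: ((((((\a.a) q) s) ((\h.(\g.(\f.(h (g f))))) s)) ((\h.(\g.(\f.((h f) (g f))))) (\a.a))) s)
Alpha-equivalence: compare structure up to binder renaming.
Result: True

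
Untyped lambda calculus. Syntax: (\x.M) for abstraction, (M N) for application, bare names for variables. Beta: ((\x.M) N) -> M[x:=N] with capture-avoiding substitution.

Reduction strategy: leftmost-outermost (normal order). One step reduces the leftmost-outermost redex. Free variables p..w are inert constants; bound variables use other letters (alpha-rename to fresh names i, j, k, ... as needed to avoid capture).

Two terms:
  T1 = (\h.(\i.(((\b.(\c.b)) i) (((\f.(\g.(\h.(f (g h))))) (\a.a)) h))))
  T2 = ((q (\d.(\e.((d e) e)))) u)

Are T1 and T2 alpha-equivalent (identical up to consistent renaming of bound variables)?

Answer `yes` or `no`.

Answer: no

Derivation:
Term 1: (\h.(\i.(((\b.(\c.b)) i) (((\f.(\g.(\h.(f (g h))))) (\a.a)) h))))
Term 2: ((q (\d.(\e.((d e) e)))) u)
Alpha-equivalence: compare structure up to binder renaming.
Result: False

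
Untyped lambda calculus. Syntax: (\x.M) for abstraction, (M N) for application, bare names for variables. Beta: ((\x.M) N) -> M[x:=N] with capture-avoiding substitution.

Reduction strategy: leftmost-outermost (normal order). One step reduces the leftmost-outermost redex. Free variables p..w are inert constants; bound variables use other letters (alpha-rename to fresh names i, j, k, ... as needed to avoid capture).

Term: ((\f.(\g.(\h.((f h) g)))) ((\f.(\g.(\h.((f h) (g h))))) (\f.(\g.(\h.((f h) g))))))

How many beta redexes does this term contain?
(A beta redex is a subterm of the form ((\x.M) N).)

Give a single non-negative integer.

Term: ((\f.(\g.(\h.((f h) g)))) ((\f.(\g.(\h.((f h) (g h))))) (\f.(\g.(\h.((f h) g))))))
  Redex: ((\f.(\g.(\h.((f h) g)))) ((\f.(\g.(\h.((f h) (g h))))) (\f.(\g.(\h.((f h) g))))))
  Redex: ((\f.(\g.(\h.((f h) (g h))))) (\f.(\g.(\h.((f h) g)))))
Total redexes: 2

Answer: 2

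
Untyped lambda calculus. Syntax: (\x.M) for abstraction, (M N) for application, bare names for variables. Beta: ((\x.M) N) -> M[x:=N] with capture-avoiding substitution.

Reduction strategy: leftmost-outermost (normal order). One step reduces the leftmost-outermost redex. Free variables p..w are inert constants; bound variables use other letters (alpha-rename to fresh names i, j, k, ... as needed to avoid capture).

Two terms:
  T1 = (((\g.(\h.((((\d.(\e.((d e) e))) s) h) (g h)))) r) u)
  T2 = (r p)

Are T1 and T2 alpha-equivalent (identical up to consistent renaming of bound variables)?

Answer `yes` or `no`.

Answer: no

Derivation:
Term 1: (((\g.(\h.((((\d.(\e.((d e) e))) s) h) (g h)))) r) u)
Term 2: (r p)
Alpha-equivalence: compare structure up to binder renaming.
Result: False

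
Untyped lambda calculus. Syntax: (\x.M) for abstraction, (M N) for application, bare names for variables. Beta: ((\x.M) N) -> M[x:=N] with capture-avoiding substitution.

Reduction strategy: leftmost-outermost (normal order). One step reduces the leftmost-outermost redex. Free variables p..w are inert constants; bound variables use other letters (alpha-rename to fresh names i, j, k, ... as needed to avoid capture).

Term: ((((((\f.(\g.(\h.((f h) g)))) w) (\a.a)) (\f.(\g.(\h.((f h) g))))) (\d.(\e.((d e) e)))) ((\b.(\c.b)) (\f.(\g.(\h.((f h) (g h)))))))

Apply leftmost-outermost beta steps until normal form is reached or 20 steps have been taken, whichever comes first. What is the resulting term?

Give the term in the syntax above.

Step 0: ((((((\f.(\g.(\h.((f h) g)))) w) (\a.a)) (\f.(\g.(\h.((f h) g))))) (\d.(\e.((d e) e)))) ((\b.(\c.b)) (\f.(\g.(\h.((f h) (g h)))))))
Step 1: (((((\g.(\h.((w h) g))) (\a.a)) (\f.(\g.(\h.((f h) g))))) (\d.(\e.((d e) e)))) ((\b.(\c.b)) (\f.(\g.(\h.((f h) (g h)))))))
Step 2: ((((\h.((w h) (\a.a))) (\f.(\g.(\h.((f h) g))))) (\d.(\e.((d e) e)))) ((\b.(\c.b)) (\f.(\g.(\h.((f h) (g h)))))))
Step 3: ((((w (\f.(\g.(\h.((f h) g))))) (\a.a)) (\d.(\e.((d e) e)))) ((\b.(\c.b)) (\f.(\g.(\h.((f h) (g h)))))))
Step 4: ((((w (\f.(\g.(\h.((f h) g))))) (\a.a)) (\d.(\e.((d e) e)))) (\c.(\f.(\g.(\h.((f h) (g h)))))))

Answer: ((((w (\f.(\g.(\h.((f h) g))))) (\a.a)) (\d.(\e.((d e) e)))) (\c.(\f.(\g.(\h.((f h) (g h)))))))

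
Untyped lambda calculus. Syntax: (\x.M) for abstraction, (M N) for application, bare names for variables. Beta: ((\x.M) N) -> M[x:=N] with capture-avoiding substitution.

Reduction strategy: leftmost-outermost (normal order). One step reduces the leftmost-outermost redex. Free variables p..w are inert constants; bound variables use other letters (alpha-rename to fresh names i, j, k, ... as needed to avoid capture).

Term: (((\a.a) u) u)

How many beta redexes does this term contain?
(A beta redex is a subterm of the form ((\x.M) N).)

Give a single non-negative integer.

Answer: 1

Derivation:
Term: (((\a.a) u) u)
  Redex: ((\a.a) u)
Total redexes: 1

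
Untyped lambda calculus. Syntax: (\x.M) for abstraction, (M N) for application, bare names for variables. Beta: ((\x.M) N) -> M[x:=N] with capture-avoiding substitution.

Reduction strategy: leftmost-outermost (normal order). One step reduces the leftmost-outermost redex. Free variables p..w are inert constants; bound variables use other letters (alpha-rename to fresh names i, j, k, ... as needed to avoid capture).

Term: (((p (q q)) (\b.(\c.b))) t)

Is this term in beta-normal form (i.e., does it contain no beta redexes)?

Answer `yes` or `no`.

Term: (((p (q q)) (\b.(\c.b))) t)
No beta redexes found.

Answer: yes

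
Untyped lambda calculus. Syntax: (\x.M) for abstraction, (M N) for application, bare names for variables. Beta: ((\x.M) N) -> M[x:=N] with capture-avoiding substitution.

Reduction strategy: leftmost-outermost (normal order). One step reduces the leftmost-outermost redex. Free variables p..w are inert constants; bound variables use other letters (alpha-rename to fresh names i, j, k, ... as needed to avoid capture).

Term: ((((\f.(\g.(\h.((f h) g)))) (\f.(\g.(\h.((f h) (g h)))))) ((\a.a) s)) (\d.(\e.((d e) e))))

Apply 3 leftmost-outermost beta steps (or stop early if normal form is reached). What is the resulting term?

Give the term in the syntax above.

Step 0: ((((\f.(\g.(\h.((f h) g)))) (\f.(\g.(\h.((f h) (g h)))))) ((\a.a) s)) (\d.(\e.((d e) e))))
Step 1: (((\g.(\h.(((\f.(\g.(\h.((f h) (g h))))) h) g))) ((\a.a) s)) (\d.(\e.((d e) e))))
Step 2: ((\h.(((\f.(\g.(\h.((f h) (g h))))) h) ((\a.a) s))) (\d.(\e.((d e) e))))
Step 3: (((\f.(\g.(\h.((f h) (g h))))) (\d.(\e.((d e) e)))) ((\a.a) s))

Answer: (((\f.(\g.(\h.((f h) (g h))))) (\d.(\e.((d e) e)))) ((\a.a) s))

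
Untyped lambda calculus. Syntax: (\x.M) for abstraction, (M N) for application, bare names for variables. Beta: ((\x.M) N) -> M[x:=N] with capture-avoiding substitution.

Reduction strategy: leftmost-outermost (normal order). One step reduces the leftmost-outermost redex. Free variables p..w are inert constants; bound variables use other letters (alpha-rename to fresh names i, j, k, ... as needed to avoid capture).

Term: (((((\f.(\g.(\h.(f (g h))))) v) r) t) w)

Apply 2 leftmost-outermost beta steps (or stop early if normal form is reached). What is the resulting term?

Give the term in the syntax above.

Answer: (((\h.(v (r h))) t) w)

Derivation:
Step 0: (((((\f.(\g.(\h.(f (g h))))) v) r) t) w)
Step 1: ((((\g.(\h.(v (g h)))) r) t) w)
Step 2: (((\h.(v (r h))) t) w)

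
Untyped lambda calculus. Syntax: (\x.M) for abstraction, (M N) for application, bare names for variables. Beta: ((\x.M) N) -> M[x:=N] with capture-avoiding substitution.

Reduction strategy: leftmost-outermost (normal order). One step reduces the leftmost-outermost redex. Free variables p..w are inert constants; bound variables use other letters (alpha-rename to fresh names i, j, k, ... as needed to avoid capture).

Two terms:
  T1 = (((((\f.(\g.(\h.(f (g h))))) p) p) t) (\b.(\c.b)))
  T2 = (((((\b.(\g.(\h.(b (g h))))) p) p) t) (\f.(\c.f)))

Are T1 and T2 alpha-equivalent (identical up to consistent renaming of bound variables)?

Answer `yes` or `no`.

Answer: yes

Derivation:
Term 1: (((((\f.(\g.(\h.(f (g h))))) p) p) t) (\b.(\c.b)))
Term 2: (((((\b.(\g.(\h.(b (g h))))) p) p) t) (\f.(\c.f)))
Alpha-equivalence: compare structure up to binder renaming.
Result: True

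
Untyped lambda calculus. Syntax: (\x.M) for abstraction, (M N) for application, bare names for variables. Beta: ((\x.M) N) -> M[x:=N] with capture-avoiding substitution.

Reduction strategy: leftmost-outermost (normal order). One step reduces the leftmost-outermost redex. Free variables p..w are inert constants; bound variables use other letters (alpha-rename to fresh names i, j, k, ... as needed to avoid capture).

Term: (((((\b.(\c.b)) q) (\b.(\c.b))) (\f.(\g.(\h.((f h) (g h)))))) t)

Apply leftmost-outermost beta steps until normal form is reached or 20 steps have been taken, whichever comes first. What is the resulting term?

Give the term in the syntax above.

Step 0: (((((\b.(\c.b)) q) (\b.(\c.b))) (\f.(\g.(\h.((f h) (g h)))))) t)
Step 1: ((((\c.q) (\b.(\c.b))) (\f.(\g.(\h.((f h) (g h)))))) t)
Step 2: ((q (\f.(\g.(\h.((f h) (g h)))))) t)

Answer: ((q (\f.(\g.(\h.((f h) (g h)))))) t)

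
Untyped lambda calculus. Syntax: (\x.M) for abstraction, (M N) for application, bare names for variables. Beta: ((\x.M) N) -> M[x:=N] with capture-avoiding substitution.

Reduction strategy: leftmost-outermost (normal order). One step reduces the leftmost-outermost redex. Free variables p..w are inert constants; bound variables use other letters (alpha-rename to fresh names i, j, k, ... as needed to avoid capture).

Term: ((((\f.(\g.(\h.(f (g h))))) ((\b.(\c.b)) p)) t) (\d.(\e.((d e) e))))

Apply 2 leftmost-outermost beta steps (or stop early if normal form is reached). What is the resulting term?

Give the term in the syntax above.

Answer: ((\h.(((\b.(\c.b)) p) (t h))) (\d.(\e.((d e) e))))

Derivation:
Step 0: ((((\f.(\g.(\h.(f (g h))))) ((\b.(\c.b)) p)) t) (\d.(\e.((d e) e))))
Step 1: (((\g.(\h.(((\b.(\c.b)) p) (g h)))) t) (\d.(\e.((d e) e))))
Step 2: ((\h.(((\b.(\c.b)) p) (t h))) (\d.(\e.((d e) e))))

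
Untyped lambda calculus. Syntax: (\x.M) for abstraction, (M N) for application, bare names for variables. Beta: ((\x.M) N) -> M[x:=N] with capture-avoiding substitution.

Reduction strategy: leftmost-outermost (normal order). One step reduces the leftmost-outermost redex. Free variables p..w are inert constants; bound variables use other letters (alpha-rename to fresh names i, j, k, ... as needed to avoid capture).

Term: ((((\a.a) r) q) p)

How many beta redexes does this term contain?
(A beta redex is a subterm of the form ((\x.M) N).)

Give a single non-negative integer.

Answer: 1

Derivation:
Term: ((((\a.a) r) q) p)
  Redex: ((\a.a) r)
Total redexes: 1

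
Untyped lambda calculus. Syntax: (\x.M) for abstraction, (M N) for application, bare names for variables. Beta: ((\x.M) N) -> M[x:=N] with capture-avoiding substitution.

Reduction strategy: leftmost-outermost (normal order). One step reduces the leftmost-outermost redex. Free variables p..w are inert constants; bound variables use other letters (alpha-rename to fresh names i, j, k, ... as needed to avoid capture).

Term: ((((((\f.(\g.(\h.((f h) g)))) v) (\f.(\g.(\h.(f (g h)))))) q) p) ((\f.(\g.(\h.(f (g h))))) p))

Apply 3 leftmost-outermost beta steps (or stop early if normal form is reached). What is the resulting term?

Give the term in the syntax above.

Answer: ((((v q) (\f.(\g.(\h.(f (g h)))))) p) ((\f.(\g.(\h.(f (g h))))) p))

Derivation:
Step 0: ((((((\f.(\g.(\h.((f h) g)))) v) (\f.(\g.(\h.(f (g h)))))) q) p) ((\f.(\g.(\h.(f (g h))))) p))
Step 1: (((((\g.(\h.((v h) g))) (\f.(\g.(\h.(f (g h)))))) q) p) ((\f.(\g.(\h.(f (g h))))) p))
Step 2: ((((\h.((v h) (\f.(\g.(\h.(f (g h))))))) q) p) ((\f.(\g.(\h.(f (g h))))) p))
Step 3: ((((v q) (\f.(\g.(\h.(f (g h)))))) p) ((\f.(\g.(\h.(f (g h))))) p))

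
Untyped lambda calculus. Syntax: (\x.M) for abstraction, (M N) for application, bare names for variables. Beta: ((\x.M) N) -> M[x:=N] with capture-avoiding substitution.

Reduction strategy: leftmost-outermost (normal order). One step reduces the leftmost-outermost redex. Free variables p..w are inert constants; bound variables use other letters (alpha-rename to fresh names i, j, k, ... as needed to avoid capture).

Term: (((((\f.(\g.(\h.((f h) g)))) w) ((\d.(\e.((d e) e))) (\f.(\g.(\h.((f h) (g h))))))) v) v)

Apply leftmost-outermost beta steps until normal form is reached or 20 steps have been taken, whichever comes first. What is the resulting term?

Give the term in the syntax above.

Step 0: (((((\f.(\g.(\h.((f h) g)))) w) ((\d.(\e.((d e) e))) (\f.(\g.(\h.((f h) (g h))))))) v) v)
Step 1: ((((\g.(\h.((w h) g))) ((\d.(\e.((d e) e))) (\f.(\g.(\h.((f h) (g h))))))) v) v)
Step 2: (((\h.((w h) ((\d.(\e.((d e) e))) (\f.(\g.(\h.((f h) (g h)))))))) v) v)
Step 3: (((w v) ((\d.(\e.((d e) e))) (\f.(\g.(\h.((f h) (g h))))))) v)
Step 4: (((w v) (\e.(((\f.(\g.(\h.((f h) (g h))))) e) e))) v)
Step 5: (((w v) (\e.((\g.(\h.((e h) (g h)))) e))) v)
Step 6: (((w v) (\e.(\h.((e h) (e h))))) v)

Answer: (((w v) (\e.(\h.((e h) (e h))))) v)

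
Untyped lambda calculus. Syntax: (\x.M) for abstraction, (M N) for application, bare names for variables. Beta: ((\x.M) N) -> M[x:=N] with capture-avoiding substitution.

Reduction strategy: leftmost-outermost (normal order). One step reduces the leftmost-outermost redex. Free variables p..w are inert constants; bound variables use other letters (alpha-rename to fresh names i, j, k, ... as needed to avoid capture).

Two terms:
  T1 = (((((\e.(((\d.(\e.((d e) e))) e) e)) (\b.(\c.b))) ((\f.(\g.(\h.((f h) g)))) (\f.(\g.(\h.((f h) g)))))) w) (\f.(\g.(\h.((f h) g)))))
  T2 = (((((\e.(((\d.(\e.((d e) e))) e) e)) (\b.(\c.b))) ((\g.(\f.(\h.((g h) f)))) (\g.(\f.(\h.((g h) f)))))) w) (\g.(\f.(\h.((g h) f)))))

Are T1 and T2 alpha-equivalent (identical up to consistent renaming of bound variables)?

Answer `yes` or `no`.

Term 1: (((((\e.(((\d.(\e.((d e) e))) e) e)) (\b.(\c.b))) ((\f.(\g.(\h.((f h) g)))) (\f.(\g.(\h.((f h) g)))))) w) (\f.(\g.(\h.((f h) g)))))
Term 2: (((((\e.(((\d.(\e.((d e) e))) e) e)) (\b.(\c.b))) ((\g.(\f.(\h.((g h) f)))) (\g.(\f.(\h.((g h) f)))))) w) (\g.(\f.(\h.((g h) f)))))
Alpha-equivalence: compare structure up to binder renaming.
Result: True

Answer: yes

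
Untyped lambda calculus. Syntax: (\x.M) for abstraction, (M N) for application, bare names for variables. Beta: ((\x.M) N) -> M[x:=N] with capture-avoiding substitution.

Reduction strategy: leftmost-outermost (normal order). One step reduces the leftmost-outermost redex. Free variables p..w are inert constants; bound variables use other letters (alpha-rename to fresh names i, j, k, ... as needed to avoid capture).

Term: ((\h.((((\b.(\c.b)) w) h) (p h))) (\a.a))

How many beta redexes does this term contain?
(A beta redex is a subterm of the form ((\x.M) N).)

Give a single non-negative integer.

Term: ((\h.((((\b.(\c.b)) w) h) (p h))) (\a.a))
  Redex: ((\h.((((\b.(\c.b)) w) h) (p h))) (\a.a))
  Redex: ((\b.(\c.b)) w)
Total redexes: 2

Answer: 2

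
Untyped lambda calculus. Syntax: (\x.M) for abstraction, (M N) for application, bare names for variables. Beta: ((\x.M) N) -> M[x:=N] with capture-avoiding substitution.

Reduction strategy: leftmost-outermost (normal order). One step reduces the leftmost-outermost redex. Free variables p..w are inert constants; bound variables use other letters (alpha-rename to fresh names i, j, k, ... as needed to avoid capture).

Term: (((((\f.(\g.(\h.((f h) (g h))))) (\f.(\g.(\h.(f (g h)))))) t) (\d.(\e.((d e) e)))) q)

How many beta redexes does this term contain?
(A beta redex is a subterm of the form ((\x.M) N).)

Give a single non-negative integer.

Term: (((((\f.(\g.(\h.((f h) (g h))))) (\f.(\g.(\h.(f (g h)))))) t) (\d.(\e.((d e) e)))) q)
  Redex: ((\f.(\g.(\h.((f h) (g h))))) (\f.(\g.(\h.(f (g h))))))
Total redexes: 1

Answer: 1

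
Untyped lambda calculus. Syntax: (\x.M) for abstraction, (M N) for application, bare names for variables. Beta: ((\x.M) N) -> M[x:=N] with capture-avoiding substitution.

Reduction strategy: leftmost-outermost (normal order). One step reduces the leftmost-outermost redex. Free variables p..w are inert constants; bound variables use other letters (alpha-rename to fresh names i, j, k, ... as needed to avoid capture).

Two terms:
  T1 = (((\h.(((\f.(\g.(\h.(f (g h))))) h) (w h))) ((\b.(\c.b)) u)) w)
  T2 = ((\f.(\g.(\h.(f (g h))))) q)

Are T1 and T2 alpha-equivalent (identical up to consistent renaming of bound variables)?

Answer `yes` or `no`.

Term 1: (((\h.(((\f.(\g.(\h.(f (g h))))) h) (w h))) ((\b.(\c.b)) u)) w)
Term 2: ((\f.(\g.(\h.(f (g h))))) q)
Alpha-equivalence: compare structure up to binder renaming.
Result: False

Answer: no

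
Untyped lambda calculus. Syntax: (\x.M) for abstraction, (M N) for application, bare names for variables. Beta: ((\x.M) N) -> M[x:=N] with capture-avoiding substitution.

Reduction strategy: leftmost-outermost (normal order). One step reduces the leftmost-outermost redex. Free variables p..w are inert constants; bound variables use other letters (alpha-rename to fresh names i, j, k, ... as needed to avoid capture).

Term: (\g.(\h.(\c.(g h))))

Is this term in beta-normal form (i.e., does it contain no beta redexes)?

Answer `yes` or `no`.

Answer: yes

Derivation:
Term: (\g.(\h.(\c.(g h))))
No beta redexes found.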